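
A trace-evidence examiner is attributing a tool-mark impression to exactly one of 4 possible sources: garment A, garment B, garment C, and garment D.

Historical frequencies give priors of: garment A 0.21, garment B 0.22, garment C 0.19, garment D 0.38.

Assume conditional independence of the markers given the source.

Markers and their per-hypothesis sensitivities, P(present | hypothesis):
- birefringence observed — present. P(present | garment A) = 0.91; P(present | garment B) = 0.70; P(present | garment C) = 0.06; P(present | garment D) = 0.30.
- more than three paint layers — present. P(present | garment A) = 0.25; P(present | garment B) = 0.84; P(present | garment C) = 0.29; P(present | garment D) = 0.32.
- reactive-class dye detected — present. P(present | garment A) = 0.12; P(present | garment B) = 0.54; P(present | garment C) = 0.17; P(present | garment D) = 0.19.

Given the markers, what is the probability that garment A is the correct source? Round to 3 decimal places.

0.069

For each hypothesis, the unnormalized posterior weight is prior × product of the marker likelihoods:
  garment A: 0.21 × 0.91 × 0.25 × 0.12 = 0.005733
  garment B: 0.22 × 0.70 × 0.84 × 0.54 = 0.069854
  garment C: 0.19 × 0.06 × 0.29 × 0.17 = 0.00056202
  garment D: 0.38 × 0.30 × 0.32 × 0.19 = 0.0069312
The unnormalized weights sum to 0.083081.
P(garment A | evidence) = 0.005733 / 0.083081 ≈ 0.069.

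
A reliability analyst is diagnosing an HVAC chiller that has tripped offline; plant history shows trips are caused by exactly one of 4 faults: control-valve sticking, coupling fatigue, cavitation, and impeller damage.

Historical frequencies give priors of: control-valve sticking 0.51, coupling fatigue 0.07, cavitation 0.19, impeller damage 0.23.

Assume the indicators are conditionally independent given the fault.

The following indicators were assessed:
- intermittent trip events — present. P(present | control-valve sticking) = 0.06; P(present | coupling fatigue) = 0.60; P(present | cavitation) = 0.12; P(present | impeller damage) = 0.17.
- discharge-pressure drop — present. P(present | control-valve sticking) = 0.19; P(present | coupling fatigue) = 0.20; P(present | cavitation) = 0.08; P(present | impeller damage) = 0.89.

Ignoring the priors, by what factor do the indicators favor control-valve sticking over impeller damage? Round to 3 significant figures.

The Bayes factor is the ratio of the joint likelihoods of the indicator pattern under the two hypotheses.
  control-valve sticking: 0.06 × 0.19 = 0.0114
  impeller damage: 0.17 × 0.89 = 0.1513
Bayes factor = 0.0114 / 0.1513 ≈ 0.0753

0.0753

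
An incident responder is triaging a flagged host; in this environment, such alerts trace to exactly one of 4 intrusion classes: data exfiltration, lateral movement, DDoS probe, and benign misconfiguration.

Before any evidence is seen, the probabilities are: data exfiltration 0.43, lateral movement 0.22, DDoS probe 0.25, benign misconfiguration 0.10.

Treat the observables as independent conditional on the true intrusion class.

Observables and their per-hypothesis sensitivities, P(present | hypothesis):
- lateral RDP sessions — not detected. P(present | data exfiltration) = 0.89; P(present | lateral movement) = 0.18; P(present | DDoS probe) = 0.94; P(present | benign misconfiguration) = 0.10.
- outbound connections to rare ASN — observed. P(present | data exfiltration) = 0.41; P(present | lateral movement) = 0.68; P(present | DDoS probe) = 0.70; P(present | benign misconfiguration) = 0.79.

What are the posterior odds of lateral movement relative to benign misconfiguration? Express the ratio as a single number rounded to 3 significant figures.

1.73

The normalizing constant cancels in an odds ratio, so compute prior × likelihood for the two hypotheses only (using 1 − P(present | H) for each absent observable):
  lateral movement: 0.22 × (1 − 0.18) × 0.68 = 0.12267
  benign misconfiguration: 0.10 × (1 − 0.10) × 0.79 = 0.0711
Posterior odds = 0.12267 / 0.0711 ≈ 1.73.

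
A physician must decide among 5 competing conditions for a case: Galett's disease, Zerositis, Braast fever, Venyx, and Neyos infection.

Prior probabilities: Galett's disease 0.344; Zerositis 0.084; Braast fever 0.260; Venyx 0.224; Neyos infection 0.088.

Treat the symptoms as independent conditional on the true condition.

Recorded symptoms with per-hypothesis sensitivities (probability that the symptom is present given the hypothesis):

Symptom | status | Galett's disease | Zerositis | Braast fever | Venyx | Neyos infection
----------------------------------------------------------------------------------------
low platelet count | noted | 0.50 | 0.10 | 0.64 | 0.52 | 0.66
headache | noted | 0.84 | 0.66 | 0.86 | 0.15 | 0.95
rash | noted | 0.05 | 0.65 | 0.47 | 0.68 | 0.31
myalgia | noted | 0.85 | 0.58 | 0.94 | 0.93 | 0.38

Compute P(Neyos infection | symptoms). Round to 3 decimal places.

0.073

By Bayes' rule with conditional independence, the unnormalized weight for each hypothesis is prior × ∏ likelihoods:
  Galett's disease: 0.344 × 0.50 × 0.84 × 0.05 × 0.85 = 0.0061404
  Zerositis: 0.084 × 0.10 × 0.66 × 0.65 × 0.58 = 0.0020901
  Braast fever: 0.260 × 0.64 × 0.86 × 0.47 × 0.94 = 0.063223
  Venyx: 0.224 × 0.52 × 0.15 × 0.68 × 0.93 = 0.011049
  Neyos infection: 0.088 × 0.66 × 0.95 × 0.31 × 0.38 = 0.0064997
The unnormalized weights sum to 0.089003.
P(Neyos infection | evidence) = 0.0064997 / 0.089003 ≈ 0.073.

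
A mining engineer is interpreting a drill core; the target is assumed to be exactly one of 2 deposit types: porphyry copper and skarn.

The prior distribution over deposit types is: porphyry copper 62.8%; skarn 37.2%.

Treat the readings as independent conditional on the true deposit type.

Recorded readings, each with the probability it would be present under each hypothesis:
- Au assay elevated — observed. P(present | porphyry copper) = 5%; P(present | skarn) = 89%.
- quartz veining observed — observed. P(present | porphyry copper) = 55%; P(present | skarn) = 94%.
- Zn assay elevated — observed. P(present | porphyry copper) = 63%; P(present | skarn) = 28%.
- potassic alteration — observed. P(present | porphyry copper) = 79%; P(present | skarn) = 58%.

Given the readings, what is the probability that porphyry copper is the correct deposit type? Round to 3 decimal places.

By Bayes' rule with conditional independence, the unnormalized weight for each hypothesis is prior × ∏ likelihoods:
  porphyry copper: 0.628 × 0.05 × 0.55 × 0.63 × 0.79 = 0.0085953
  skarn: 0.372 × 0.89 × 0.94 × 0.28 × 0.58 = 0.050541
Marginal likelihood of the evidence = 0.059137.
P(porphyry copper | evidence) = 0.0085953 / 0.059137 ≈ 0.145.

0.145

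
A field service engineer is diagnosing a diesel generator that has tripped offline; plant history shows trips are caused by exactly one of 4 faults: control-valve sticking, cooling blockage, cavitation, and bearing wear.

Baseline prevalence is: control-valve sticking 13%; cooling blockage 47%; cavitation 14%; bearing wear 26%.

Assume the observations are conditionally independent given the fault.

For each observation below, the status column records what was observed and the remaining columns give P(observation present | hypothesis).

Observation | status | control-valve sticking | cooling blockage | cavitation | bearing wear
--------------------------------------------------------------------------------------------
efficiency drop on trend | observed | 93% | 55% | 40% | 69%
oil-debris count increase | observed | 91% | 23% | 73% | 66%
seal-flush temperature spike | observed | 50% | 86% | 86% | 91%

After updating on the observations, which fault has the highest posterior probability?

bearing wear

By Bayes' rule with conditional independence, the unnormalized weight for each hypothesis is prior × ∏ likelihoods:
  control-valve sticking: 0.13 × 0.93 × 0.91 × 0.50 = 0.05501
  cooling blockage: 0.47 × 0.55 × 0.23 × 0.86 = 0.051131
  cavitation: 0.14 × 0.40 × 0.73 × 0.86 = 0.035157
  bearing wear: 0.26 × 0.69 × 0.66 × 0.91 = 0.10775
The unnormalized weights sum to 0.24905.
P(control-valve sticking | evidence) ≈ 0.05501 / 0.24905 ≈ 0.221
P(cooling blockage | evidence) ≈ 0.051131 / 0.24905 ≈ 0.205
P(cavitation | evidence) ≈ 0.035157 / 0.24905 ≈ 0.141
P(bearing wear | evidence) ≈ 0.10775 / 0.24905 ≈ 0.433
The largest is 0.433, so bearing wear is most probable.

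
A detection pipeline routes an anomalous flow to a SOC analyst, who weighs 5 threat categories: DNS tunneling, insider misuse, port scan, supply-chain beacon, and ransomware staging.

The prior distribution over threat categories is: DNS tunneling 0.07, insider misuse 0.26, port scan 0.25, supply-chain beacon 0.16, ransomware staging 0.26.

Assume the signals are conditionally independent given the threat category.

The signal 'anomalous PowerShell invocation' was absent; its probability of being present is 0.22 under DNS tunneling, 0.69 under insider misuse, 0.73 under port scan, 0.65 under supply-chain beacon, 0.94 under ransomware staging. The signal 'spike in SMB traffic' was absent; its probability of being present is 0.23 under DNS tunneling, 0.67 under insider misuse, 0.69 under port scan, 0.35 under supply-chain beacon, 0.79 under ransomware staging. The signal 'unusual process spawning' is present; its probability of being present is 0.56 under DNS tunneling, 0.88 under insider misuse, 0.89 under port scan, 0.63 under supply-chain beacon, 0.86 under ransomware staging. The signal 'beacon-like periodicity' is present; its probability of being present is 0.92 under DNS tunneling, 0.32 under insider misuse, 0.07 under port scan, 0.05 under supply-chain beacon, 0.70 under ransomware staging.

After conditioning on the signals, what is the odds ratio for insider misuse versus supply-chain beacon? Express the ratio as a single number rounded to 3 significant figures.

Posterior odds equal prior odds times the likelihood ratio; only the two competing hypotheses matter (using 1 − P(present | H) for each absent signal).
  insider misuse: 0.26 × (1 − 0.69) × (1 − 0.67) × 0.88 × 0.32 = 0.00749
  supply-chain beacon: 0.16 × (1 − 0.65) × (1 − 0.35) × 0.63 × 0.05 = 0.0011466
Odds(insider misuse : supply-chain beacon) = 0.00749 / 0.0011466 ≈ 6.53.

6.53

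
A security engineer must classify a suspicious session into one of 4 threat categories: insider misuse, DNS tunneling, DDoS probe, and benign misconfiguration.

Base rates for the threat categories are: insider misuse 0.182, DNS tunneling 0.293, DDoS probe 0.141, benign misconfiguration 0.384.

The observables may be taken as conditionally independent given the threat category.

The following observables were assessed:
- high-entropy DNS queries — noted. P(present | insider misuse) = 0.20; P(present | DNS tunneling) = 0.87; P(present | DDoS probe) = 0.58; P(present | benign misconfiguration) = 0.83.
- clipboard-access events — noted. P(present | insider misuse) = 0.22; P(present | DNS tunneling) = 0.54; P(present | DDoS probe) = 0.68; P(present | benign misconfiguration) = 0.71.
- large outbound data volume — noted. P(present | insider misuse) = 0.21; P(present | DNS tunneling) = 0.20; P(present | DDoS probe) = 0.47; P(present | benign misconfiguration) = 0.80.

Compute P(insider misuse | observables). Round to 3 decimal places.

Multiply each prior by the joint likelihood of the observable pattern:
  insider misuse: 0.182 × 0.20 × 0.22 × 0.21 = 0.0016817
  DNS tunneling: 0.293 × 0.87 × 0.54 × 0.20 = 0.02753
  DDoS probe: 0.141 × 0.58 × 0.68 × 0.47 = 0.026137
  benign misconfiguration: 0.384 × 0.83 × 0.71 × 0.80 = 0.18103
Marginal likelihood of the evidence = 0.23638.
P(insider misuse | evidence) = 0.0016817 / 0.23638 ≈ 0.007.

0.007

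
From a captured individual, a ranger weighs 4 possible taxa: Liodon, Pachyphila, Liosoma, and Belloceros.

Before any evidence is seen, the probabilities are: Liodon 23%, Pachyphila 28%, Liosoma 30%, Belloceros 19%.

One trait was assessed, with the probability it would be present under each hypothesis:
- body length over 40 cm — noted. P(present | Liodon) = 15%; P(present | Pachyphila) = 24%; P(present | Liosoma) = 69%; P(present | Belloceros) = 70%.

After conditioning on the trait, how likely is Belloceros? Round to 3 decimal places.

For each hypothesis, the unnormalized posterior weight is prior × likelihood:
  Liodon: 0.23 × 0.15 = 0.0345
  Pachyphila: 0.28 × 0.24 = 0.0672
  Liosoma: 0.30 × 0.69 = 0.207
  Belloceros: 0.19 × 0.70 = 0.133
Marginal likelihood of the evidence = 0.4417.
P(Belloceros | evidence) = 0.133 / 0.4417 ≈ 0.301.

0.301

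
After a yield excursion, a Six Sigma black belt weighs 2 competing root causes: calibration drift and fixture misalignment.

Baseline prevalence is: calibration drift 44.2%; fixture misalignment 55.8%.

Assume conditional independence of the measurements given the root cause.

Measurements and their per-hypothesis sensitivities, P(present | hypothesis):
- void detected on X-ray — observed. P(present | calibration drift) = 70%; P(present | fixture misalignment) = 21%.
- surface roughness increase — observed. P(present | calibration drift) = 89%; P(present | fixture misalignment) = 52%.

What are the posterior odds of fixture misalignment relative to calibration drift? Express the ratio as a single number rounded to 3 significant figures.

0.221

Posterior odds equal prior odds times the likelihood ratio; only the two competing hypotheses matter.
  fixture misalignment: 0.558 × 0.21 × 0.52 = 0.060934
  calibration drift: 0.442 × 0.70 × 0.89 = 0.27537
Posterior odds = 0.060934 / 0.27537 ≈ 0.221.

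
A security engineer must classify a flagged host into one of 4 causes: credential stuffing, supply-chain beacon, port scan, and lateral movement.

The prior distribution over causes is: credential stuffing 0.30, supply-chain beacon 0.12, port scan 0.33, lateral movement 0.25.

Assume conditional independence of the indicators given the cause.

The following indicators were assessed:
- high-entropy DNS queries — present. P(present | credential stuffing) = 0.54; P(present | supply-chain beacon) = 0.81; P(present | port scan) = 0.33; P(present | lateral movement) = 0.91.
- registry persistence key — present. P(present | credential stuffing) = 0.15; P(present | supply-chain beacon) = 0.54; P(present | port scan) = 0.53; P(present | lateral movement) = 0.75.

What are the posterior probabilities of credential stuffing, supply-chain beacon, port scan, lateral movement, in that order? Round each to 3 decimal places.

0.080, 0.172, 0.189, 0.559

Multiply each prior by the joint likelihood of the indicator pattern:
  credential stuffing: 0.30 × 0.54 × 0.15 = 0.0243
  supply-chain beacon: 0.12 × 0.81 × 0.54 = 0.052488
  port scan: 0.33 × 0.33 × 0.53 = 0.057717
  lateral movement: 0.25 × 0.91 × 0.75 = 0.17062
Marginal likelihood of the evidence = 0.30513.
P(credential stuffing | evidence) = 0.0243 / 0.30513 ≈ 0.080
P(supply-chain beacon | evidence) = 0.052488 / 0.30513 ≈ 0.172
P(port scan | evidence) = 0.057717 / 0.30513 ≈ 0.189
P(lateral movement | evidence) = 0.17062 / 0.30513 ≈ 0.559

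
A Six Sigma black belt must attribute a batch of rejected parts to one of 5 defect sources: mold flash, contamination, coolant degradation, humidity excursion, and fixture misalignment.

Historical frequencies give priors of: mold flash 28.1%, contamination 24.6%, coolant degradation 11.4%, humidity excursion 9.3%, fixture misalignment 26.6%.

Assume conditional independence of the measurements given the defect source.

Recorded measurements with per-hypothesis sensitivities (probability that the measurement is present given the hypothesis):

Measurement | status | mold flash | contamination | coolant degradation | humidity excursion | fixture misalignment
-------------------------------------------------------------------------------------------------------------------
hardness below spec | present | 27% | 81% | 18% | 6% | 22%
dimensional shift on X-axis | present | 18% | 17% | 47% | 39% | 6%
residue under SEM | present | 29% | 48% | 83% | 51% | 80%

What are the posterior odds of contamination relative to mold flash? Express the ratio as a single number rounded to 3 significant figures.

4.11

Unnormalized posterior weight (prior times the measurement likelihoods) for each of the two hypotheses:
  contamination: 0.246 × 0.81 × 0.17 × 0.48 = 0.01626
  mold flash: 0.281 × 0.27 × 0.18 × 0.29 = 0.0039604
Odds(contamination : mold flash) = 0.01626 / 0.0039604 ≈ 4.11.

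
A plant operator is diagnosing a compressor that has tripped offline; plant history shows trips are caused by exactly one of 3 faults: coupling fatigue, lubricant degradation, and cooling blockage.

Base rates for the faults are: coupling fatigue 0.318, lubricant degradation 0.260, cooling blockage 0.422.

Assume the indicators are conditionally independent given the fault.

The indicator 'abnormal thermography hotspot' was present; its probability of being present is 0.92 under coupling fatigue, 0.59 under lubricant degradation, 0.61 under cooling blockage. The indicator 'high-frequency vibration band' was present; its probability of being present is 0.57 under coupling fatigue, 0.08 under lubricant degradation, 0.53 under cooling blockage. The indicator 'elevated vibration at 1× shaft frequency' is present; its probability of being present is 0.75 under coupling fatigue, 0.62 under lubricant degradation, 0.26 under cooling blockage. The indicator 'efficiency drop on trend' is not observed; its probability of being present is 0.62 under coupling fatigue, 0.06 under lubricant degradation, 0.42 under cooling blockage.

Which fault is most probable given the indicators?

For each hypothesis, the unnormalized posterior weight is prior × product of the indicator likelihoods (using 1 − P(present | H) for each absent indicator):
  coupling fatigue: 0.318 × 0.92 × 0.57 × 0.75 × (1 − 0.62) = 0.047526
  lubricant degradation: 0.260 × 0.59 × 0.08 × 0.62 × (1 − 0.06) = 0.0071521
  cooling blockage: 0.422 × 0.61 × 0.53 × 0.26 × (1 − 0.42) = 0.020574
The unnormalized weights sum to 0.075253.
P(coupling fatigue | evidence) ≈ 0.047526 / 0.075253 ≈ 0.632
P(lubricant degradation | evidence) ≈ 0.0071521 / 0.075253 ≈ 0.095
P(cooling blockage | evidence) ≈ 0.020574 / 0.075253 ≈ 0.273
The largest is 0.632, so coupling fatigue is most probable.

coupling fatigue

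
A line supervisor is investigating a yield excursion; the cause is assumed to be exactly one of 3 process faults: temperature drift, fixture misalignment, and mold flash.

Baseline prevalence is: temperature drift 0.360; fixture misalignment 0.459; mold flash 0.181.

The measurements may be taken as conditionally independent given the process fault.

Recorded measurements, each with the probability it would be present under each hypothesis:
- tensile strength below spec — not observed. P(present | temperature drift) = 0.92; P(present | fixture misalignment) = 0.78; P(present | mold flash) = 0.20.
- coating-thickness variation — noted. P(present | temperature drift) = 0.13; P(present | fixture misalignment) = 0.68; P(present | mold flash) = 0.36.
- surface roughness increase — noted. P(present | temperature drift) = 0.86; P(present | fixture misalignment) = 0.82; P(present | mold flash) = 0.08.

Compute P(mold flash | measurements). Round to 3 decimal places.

0.065

For each hypothesis, the unnormalized posterior weight is prior × product of the measurement likelihoods (using 1 − P(present | H) for each absent measurement):
  temperature drift: 0.360 × (1 − 0.92) × 0.13 × 0.86 = 0.0032198
  fixture misalignment: 0.459 × (1 − 0.78) × 0.68 × 0.82 = 0.056306
  mold flash: 0.181 × (1 − 0.20) × 0.36 × 0.08 = 0.0041702
The unnormalized weights sum to 0.063697.
P(mold flash | evidence) = 0.0041702 / 0.063697 ≈ 0.065.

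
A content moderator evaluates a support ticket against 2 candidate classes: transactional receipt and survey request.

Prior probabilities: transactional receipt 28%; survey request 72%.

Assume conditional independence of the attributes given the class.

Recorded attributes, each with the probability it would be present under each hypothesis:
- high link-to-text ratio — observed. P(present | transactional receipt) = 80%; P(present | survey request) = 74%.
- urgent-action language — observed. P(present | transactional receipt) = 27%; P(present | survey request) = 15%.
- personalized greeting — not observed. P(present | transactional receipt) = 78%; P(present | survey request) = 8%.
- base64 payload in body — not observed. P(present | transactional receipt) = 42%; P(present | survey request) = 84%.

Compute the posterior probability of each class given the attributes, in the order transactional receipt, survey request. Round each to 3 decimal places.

0.396, 0.604

For each hypothesis, the unnormalized posterior weight is prior × product of the attribute likelihoods (using 1 − P(present | H) for each absent attribute):
  transactional receipt: 0.28 × 0.80 × 0.27 × (1 − 0.78) × (1 − 0.42) = 0.0077172
  survey request: 0.72 × 0.74 × 0.15 × (1 − 0.08) × (1 − 0.84) = 0.011764
Marginal likelihood of the evidence = 0.019481.
P(transactional receipt | evidence) = 0.0077172 / 0.019481 ≈ 0.396
P(survey request | evidence) = 0.011764 / 0.019481 ≈ 0.604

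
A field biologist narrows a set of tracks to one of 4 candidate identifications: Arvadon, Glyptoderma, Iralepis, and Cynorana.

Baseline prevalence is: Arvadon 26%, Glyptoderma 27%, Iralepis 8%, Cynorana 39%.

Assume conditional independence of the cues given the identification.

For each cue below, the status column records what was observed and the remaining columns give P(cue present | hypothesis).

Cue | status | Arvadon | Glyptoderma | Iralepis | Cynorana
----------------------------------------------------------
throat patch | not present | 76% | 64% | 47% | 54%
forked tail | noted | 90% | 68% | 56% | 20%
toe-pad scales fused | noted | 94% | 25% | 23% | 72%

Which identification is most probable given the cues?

By Bayes' rule with conditional independence, the unnormalized weight for each hypothesis is prior × ∏ likelihoods (using 1 − P(present | H) for each absent cue):
  Arvadon: 0.26 × (1 − 0.76) × 0.90 × 0.94 = 0.05279
  Glyptoderma: 0.27 × (1 − 0.64) × 0.68 × 0.25 = 0.016524
  Iralepis: 0.08 × (1 − 0.47) × 0.56 × 0.23 = 0.0054611
  Cynorana: 0.39 × (1 − 0.54) × 0.20 × 0.72 = 0.025834
Marginal likelihood of the evidence = 0.10061.
P(Arvadon | evidence) ≈ 0.05279 / 0.10061 ≈ 0.525
P(Glyptoderma | evidence) ≈ 0.016524 / 0.10061 ≈ 0.164
P(Iralepis | evidence) ≈ 0.0054611 / 0.10061 ≈ 0.054
P(Cynorana | evidence) ≈ 0.025834 / 0.10061 ≈ 0.257
The largest is 0.525, so Arvadon is most probable.

Arvadon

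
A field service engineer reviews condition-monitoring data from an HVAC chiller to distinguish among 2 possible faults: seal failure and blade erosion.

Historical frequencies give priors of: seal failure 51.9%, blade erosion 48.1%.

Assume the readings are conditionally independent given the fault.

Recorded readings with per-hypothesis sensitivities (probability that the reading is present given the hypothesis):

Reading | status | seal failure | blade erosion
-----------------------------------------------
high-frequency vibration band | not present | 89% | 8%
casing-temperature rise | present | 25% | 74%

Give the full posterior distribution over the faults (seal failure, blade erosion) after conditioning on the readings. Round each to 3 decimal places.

For each hypothesis, the unnormalized posterior weight is prior × product of the reading likelihoods (using 1 − P(present | H) for each absent reading):
  seal failure: 0.519 × (1 − 0.89) × 0.25 = 0.014272
  blade erosion: 0.481 × (1 − 0.08) × 0.74 = 0.32746
Normalizing constant Z = 0.014272 + 0.32746 = 0.34174.
P(seal failure | evidence) = 0.014272 / 0.34174 ≈ 0.042
P(blade erosion | evidence) = 0.32746 / 0.34174 ≈ 0.958

0.042, 0.958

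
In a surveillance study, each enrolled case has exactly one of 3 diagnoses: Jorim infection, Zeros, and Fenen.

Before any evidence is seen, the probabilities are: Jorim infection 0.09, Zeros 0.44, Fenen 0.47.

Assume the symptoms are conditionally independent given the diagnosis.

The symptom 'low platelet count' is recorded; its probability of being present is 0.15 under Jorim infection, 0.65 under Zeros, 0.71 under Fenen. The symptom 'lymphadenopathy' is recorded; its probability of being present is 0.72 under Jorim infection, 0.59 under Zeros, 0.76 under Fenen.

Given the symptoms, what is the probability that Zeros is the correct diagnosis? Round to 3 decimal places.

0.391

By Bayes' rule with conditional independence, the unnormalized weight for each hypothesis is prior × ∏ likelihoods:
  Jorim infection: 0.09 × 0.15 × 0.72 = 0.00972
  Zeros: 0.44 × 0.65 × 0.59 = 0.16874
  Fenen: 0.47 × 0.71 × 0.76 = 0.25361
Marginal likelihood of the evidence = 0.43207.
P(Zeros | evidence) = 0.16874 / 0.43207 ≈ 0.391.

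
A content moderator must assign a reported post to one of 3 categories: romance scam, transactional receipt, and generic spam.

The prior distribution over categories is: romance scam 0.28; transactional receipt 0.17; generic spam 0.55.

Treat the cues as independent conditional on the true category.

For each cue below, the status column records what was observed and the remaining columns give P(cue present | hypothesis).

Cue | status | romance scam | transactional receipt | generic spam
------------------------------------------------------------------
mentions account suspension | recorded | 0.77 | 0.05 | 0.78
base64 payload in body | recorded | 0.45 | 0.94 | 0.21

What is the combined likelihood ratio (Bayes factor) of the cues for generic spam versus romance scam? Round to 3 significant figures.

0.473

Take the product of per-cue likelihoods under each hypothesis, then divide.
  generic spam: 0.78 × 0.21 = 0.1638
  romance scam: 0.77 × 0.45 = 0.3465
Bayes factor = 0.1638 / 0.3465 ≈ 0.473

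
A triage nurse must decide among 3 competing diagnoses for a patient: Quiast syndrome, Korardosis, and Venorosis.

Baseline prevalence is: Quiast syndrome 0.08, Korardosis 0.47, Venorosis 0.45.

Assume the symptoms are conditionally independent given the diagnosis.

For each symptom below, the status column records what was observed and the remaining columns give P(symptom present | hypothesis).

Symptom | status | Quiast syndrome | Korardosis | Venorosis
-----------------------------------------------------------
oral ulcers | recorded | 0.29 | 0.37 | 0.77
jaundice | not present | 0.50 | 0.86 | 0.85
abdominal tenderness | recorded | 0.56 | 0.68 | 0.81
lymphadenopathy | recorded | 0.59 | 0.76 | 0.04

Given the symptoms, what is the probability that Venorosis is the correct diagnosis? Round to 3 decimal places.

0.093

For each hypothesis, the unnormalized posterior weight is prior × product of the symptom likelihoods (using 1 − P(present | H) for each absent symptom):
  Quiast syndrome: 0.08 × 0.29 × (1 − 0.50) × 0.56 × 0.59 = 0.0038326
  Korardosis: 0.47 × 0.37 × (1 − 0.86) × 0.68 × 0.76 = 0.012582
  Venorosis: 0.45 × 0.77 × (1 − 0.85) × 0.81 × 0.04 = 0.001684
Normalizing constant Z = 0.0038326 + 0.012582 + 0.001684 = 0.018099.
P(Venorosis | evidence) = 0.001684 / 0.018099 ≈ 0.093.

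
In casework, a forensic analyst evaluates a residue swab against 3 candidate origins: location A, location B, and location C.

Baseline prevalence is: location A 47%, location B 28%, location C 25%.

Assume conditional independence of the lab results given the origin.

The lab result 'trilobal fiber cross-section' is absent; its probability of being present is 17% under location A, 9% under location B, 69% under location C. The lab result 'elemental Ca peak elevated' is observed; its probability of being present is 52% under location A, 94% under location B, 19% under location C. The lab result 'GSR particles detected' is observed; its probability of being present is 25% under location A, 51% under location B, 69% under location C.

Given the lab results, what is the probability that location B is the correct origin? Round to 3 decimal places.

0.667

Multiply each prior by the joint likelihood of the lab result pattern (using 1 − P(present | H) for each absent lab result):
  location A: 0.47 × (1 − 0.17) × 0.52 × 0.25 = 0.050713
  location B: 0.28 × (1 − 0.09) × 0.94 × 0.51 = 0.12215
  location C: 0.25 × (1 − 0.69) × 0.19 × 0.69 = 0.01016
Normalizing constant Z = 0.050713 + 0.12215 + 0.01016 = 0.18302.
P(location B | evidence) = 0.12215 / 0.18302 ≈ 0.667.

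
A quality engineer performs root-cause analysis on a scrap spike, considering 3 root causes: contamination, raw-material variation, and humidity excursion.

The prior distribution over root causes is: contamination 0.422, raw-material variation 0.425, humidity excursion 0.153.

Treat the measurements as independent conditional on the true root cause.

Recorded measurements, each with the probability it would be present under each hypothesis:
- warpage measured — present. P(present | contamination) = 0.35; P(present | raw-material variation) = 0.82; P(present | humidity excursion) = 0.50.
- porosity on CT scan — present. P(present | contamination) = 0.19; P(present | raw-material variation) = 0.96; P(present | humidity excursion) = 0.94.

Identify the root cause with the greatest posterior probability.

raw-material variation

Multiply each prior by the joint likelihood of the measurement pattern:
  contamination: 0.422 × 0.35 × 0.19 = 0.028063
  raw-material variation: 0.425 × 0.82 × 0.96 = 0.33456
  humidity excursion: 0.153 × 0.50 × 0.94 = 0.07191
Normalizing constant Z = 0.028063 + 0.33456 + 0.07191 = 0.43453.
P(contamination | evidence) ≈ 0.028063 / 0.43453 ≈ 0.065
P(raw-material variation | evidence) ≈ 0.33456 / 0.43453 ≈ 0.770
P(humidity excursion | evidence) ≈ 0.07191 / 0.43453 ≈ 0.165
The largest is 0.770, so raw-material variation is most probable.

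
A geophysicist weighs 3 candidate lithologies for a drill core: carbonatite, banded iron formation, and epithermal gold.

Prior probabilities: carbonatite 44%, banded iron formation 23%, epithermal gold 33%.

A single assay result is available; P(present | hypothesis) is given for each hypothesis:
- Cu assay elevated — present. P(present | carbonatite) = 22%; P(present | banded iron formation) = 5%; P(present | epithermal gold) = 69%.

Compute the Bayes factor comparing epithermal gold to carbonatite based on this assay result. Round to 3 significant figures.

The Bayes factor is the ratio of the two likelihoods.
  epithermal gold: 0.69
  carbonatite: 0.22
Bayes factor = 0.69 / 0.22 ≈ 3.14

3.14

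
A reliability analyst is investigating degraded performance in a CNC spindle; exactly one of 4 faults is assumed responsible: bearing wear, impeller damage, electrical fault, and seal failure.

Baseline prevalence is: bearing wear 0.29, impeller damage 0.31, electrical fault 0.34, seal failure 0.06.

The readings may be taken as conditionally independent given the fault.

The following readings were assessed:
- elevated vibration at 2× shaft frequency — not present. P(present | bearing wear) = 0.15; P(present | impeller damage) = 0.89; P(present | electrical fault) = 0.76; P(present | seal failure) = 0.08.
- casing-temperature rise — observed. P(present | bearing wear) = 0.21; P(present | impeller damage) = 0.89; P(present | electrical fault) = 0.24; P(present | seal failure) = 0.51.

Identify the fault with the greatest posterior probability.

bearing wear

By Bayes' rule with conditional independence, the unnormalized weight for each hypothesis is prior × ∏ likelihoods (using 1 − P(present | H) for each absent reading):
  bearing wear: 0.29 × (1 − 0.15) × 0.21 = 0.051765
  impeller damage: 0.31 × (1 − 0.89) × 0.89 = 0.030349
  electrical fault: 0.34 × (1 − 0.76) × 0.24 = 0.019584
  seal failure: 0.06 × (1 − 0.08) × 0.51 = 0.028152
Normalizing constant Z = 0.051765 + 0.030349 + 0.019584 + 0.028152 = 0.12985.
P(bearing wear | evidence) ≈ 0.051765 / 0.12985 ≈ 0.399
P(impeller damage | evidence) ≈ 0.030349 / 0.12985 ≈ 0.234
P(electrical fault | evidence) ≈ 0.019584 / 0.12985 ≈ 0.151
P(seal failure | evidence) ≈ 0.028152 / 0.12985 ≈ 0.217
The largest is 0.399, so bearing wear is most probable.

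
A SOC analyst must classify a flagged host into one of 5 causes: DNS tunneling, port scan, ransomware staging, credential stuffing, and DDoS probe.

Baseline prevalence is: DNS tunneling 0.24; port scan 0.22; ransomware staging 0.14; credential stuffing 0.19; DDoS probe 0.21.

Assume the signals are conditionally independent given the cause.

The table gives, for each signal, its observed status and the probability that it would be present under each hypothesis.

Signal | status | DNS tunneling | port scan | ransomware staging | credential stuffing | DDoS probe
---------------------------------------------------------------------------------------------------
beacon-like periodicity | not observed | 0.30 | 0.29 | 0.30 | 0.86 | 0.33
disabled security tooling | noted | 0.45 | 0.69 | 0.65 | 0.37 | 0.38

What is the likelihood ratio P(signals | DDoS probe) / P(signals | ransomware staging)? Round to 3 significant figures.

0.560

The Bayes factor is the ratio of the joint likelihoods of the signal pattern under the two hypotheses (using 1 − P(present | H) for each absent signal).
  DDoS probe: (1 − 0.33) × 0.38 = 0.2546
  ransomware staging: (1 − 0.30) × 0.65 = 0.455
Bayes factor = 0.2546 / 0.455 ≈ 0.560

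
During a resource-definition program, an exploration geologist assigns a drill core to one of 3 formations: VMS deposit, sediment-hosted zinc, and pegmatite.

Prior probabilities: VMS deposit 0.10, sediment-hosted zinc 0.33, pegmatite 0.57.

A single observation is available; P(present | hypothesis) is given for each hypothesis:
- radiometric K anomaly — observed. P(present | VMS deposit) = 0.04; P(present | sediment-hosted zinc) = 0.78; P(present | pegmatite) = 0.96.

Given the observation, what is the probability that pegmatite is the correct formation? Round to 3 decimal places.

0.677

For each hypothesis, the unnormalized posterior weight is prior × likelihood:
  VMS deposit: 0.10 × 0.04 = 0.004
  sediment-hosted zinc: 0.33 × 0.78 = 0.2574
  pegmatite: 0.57 × 0.96 = 0.5472
The unnormalized weights sum to 0.8086.
P(pegmatite | evidence) = 0.5472 / 0.8086 ≈ 0.677.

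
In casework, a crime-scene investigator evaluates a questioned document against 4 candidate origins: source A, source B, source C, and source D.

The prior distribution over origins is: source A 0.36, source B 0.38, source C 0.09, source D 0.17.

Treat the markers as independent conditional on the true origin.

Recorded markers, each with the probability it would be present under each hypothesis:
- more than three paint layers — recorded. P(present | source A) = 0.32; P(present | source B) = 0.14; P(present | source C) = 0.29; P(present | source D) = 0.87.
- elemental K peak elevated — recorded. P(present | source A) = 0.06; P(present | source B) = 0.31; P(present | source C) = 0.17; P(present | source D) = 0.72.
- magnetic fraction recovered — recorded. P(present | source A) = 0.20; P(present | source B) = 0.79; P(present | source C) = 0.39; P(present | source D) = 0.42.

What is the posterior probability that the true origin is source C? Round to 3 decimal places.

0.028

By Bayes' rule with conditional independence, the unnormalized weight for each hypothesis is prior × ∏ likelihoods:
  source A: 0.36 × 0.32 × 0.06 × 0.20 = 0.0013824
  source B: 0.38 × 0.14 × 0.31 × 0.79 = 0.013029
  source C: 0.09 × 0.29 × 0.17 × 0.39 = 0.0017304
  source D: 0.17 × 0.87 × 0.72 × 0.42 = 0.044725
Normalizing constant Z = 0.0013824 + 0.013029 + 0.0017304 + 0.044725 = 0.060866.
P(source C | evidence) = 0.0017304 / 0.060866 ≈ 0.028.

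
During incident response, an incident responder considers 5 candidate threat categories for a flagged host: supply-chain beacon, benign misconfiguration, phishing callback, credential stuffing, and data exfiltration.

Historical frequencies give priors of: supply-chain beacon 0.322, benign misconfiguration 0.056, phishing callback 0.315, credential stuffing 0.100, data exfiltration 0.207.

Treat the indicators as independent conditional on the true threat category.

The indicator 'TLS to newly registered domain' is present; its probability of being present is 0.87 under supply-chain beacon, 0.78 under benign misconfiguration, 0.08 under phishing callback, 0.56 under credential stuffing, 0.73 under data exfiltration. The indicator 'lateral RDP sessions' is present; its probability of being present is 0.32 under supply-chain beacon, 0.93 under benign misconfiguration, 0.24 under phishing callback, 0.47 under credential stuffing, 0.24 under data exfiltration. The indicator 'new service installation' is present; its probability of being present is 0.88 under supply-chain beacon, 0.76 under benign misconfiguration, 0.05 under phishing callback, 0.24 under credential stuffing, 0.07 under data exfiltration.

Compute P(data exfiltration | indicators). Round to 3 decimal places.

0.021

For each hypothesis, the unnormalized posterior weight is prior × product of the indicator likelihoods:
  supply-chain beacon: 0.322 × 0.87 × 0.32 × 0.88 = 0.078887
  benign misconfiguration: 0.056 × 0.78 × 0.93 × 0.76 = 0.030873
  phishing callback: 0.315 × 0.08 × 0.24 × 0.05 = 0.0003024
  credential stuffing: 0.100 × 0.56 × 0.47 × 0.24 = 0.0063168
  data exfiltration: 0.207 × 0.73 × 0.24 × 0.07 = 0.0025386
The unnormalized weights sum to 0.11892.
P(data exfiltration | evidence) = 0.0025386 / 0.11892 ≈ 0.021.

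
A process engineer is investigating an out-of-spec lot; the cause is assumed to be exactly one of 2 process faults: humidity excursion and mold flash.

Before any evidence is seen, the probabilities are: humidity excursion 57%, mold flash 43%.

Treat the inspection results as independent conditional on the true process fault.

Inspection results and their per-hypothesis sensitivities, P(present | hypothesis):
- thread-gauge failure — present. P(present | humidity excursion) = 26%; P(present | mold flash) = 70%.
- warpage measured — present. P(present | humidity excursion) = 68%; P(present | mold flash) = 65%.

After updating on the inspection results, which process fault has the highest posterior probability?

mold flash

By Bayes' rule with conditional independence, the unnormalized weight for each hypothesis is prior × ∏ likelihoods:
  humidity excursion: 0.57 × 0.26 × 0.68 = 0.10078
  mold flash: 0.43 × 0.70 × 0.65 = 0.19565
Marginal likelihood of the evidence = 0.29643.
P(humidity excursion | evidence) ≈ 0.10078 / 0.29643 ≈ 0.340
P(mold flash | evidence) ≈ 0.19565 / 0.29643 ≈ 0.660
The largest is 0.660, so mold flash is most probable.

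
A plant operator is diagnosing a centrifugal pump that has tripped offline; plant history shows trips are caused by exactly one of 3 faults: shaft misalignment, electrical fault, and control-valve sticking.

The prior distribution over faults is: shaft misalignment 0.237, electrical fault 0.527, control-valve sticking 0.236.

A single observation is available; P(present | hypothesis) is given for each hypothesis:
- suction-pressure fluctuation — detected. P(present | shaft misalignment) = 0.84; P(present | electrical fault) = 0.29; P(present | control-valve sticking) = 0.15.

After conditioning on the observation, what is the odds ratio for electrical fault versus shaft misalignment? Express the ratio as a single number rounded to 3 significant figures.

The normalizing constant cancels in an odds ratio, so compute prior × likelihood for the two hypotheses only:
  electrical fault: 0.527 × 0.29 = 0.15283
  shaft misalignment: 0.237 × 0.84 = 0.19908
Posterior odds = 0.15283 / 0.19908 ≈ 0.768.

0.768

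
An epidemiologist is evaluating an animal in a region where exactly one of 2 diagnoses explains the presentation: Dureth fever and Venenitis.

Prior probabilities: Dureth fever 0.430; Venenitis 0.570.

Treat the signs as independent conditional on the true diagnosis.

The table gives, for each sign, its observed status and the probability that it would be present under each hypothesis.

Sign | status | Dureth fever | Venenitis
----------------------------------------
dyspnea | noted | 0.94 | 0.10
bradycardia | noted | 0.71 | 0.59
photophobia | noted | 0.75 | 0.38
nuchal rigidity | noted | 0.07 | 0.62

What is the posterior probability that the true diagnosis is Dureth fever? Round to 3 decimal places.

By Bayes' rule with conditional independence, the unnormalized weight for each hypothesis is prior × ∏ likelihoods:
  Dureth fever: 0.430 × 0.94 × 0.71 × 0.75 × 0.07 = 0.015067
  Venenitis: 0.570 × 0.10 × 0.59 × 0.38 × 0.62 = 0.0079232
The unnormalized weights sum to 0.02299.
P(Dureth fever | evidence) = 0.015067 / 0.02299 ≈ 0.655.

0.655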